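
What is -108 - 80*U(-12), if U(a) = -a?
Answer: -1068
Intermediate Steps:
-108 - 80*U(-12) = -108 - (-80)*(-12) = -108 - 80*12 = -108 - 960 = -1068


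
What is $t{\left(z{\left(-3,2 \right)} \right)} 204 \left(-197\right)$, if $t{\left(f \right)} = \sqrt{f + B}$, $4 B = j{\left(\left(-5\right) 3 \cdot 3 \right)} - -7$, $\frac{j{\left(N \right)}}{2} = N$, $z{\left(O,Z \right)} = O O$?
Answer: $- 20094 i \sqrt{47} \approx - 1.3776 \cdot 10^{5} i$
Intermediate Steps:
$z{\left(O,Z \right)} = O^{2}$
$j{\left(N \right)} = 2 N$
$B = - \frac{83}{4}$ ($B = \frac{2 \left(-5\right) 3 \cdot 3 - -7}{4} = \frac{2 \left(\left(-15\right) 3\right) + 7}{4} = \frac{2 \left(-45\right) + 7}{4} = \frac{-90 + 7}{4} = \frac{1}{4} \left(-83\right) = - \frac{83}{4} \approx -20.75$)
$t{\left(f \right)} = \sqrt{- \frac{83}{4} + f}$ ($t{\left(f \right)} = \sqrt{f - \frac{83}{4}} = \sqrt{- \frac{83}{4} + f}$)
$t{\left(z{\left(-3,2 \right)} \right)} 204 \left(-197\right) = \frac{\sqrt{-83 + 4 \left(-3\right)^{2}}}{2} \cdot 204 \left(-197\right) = \frac{\sqrt{-83 + 4 \cdot 9}}{2} \cdot 204 \left(-197\right) = \frac{\sqrt{-83 + 36}}{2} \cdot 204 \left(-197\right) = \frac{\sqrt{-47}}{2} \cdot 204 \left(-197\right) = \frac{i \sqrt{47}}{2} \cdot 204 \left(-197\right) = 102 i \sqrt{47} \left(-197\right) = - 20094 i \sqrt{47}$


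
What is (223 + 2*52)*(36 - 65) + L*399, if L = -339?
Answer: -144744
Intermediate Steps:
(223 + 2*52)*(36 - 65) + L*399 = (223 + 2*52)*(36 - 65) - 339*399 = (223 + 104)*(-29) - 135261 = 327*(-29) - 135261 = -9483 - 135261 = -144744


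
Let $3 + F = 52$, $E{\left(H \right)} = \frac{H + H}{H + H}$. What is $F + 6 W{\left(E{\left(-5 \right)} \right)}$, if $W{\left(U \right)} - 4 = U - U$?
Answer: $73$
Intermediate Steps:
$E{\left(H \right)} = 1$ ($E{\left(H \right)} = \frac{2 H}{2 H} = 2 H \frac{1}{2 H} = 1$)
$F = 49$ ($F = -3 + 52 = 49$)
$W{\left(U \right)} = 4$ ($W{\left(U \right)} = 4 + \left(U - U\right) = 4 + 0 = 4$)
$F + 6 W{\left(E{\left(-5 \right)} \right)} = 49 + 6 \cdot 4 = 49 + 24 = 73$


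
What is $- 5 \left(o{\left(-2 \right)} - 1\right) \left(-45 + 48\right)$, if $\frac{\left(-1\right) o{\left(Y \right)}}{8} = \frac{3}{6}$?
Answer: $75$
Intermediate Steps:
$o{\left(Y \right)} = -4$ ($o{\left(Y \right)} = - 8 \cdot \frac{3}{6} = - 8 \cdot 3 \cdot \frac{1}{6} = \left(-8\right) \frac{1}{2} = -4$)
$- 5 \left(o{\left(-2 \right)} - 1\right) \left(-45 + 48\right) = - 5 \left(-4 - 1\right) \left(-45 + 48\right) = \left(-5\right) \left(-5\right) 3 = 25 \cdot 3 = 75$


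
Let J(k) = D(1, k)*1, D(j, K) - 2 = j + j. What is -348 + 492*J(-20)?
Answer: 1620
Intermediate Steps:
D(j, K) = 2 + 2*j (D(j, K) = 2 + (j + j) = 2 + 2*j)
J(k) = 4 (J(k) = (2 + 2*1)*1 = (2 + 2)*1 = 4*1 = 4)
-348 + 492*J(-20) = -348 + 492*4 = -348 + 1968 = 1620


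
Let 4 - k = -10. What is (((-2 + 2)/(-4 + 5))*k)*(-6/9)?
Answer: 0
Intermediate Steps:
k = 14 (k = 4 - 1*(-10) = 4 + 10 = 14)
(((-2 + 2)/(-4 + 5))*k)*(-6/9) = (((-2 + 2)/(-4 + 5))*14)*(-6/9) = ((0/1)*14)*(-6*1/9) = ((0*1)*14)*(-2/3) = (0*14)*(-2/3) = 0*(-2/3) = 0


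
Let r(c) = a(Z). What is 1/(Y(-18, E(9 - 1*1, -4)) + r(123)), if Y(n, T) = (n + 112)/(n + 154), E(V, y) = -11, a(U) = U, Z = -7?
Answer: -68/429 ≈ -0.15851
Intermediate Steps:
r(c) = -7
Y(n, T) = (112 + n)/(154 + n)
1/(Y(-18, E(9 - 1*1, -4)) + r(123)) = 1/((112 - 18)/(154 - 18) - 7) = 1/(94/136 - 7) = 1/((1/136)*94 - 7) = 1/(47/68 - 7) = 1/(-429/68) = -68/429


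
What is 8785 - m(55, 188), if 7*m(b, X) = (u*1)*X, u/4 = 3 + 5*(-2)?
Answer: 9537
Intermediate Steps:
u = -28 (u = 4*(3 + 5*(-2)) = 4*(3 - 10) = 4*(-7) = -28)
m(b, X) = -4*X (m(b, X) = ((-28*1)*X)/7 = (-28*X)/7 = -4*X)
8785 - m(55, 188) = 8785 - (-4)*188 = 8785 - 1*(-752) = 8785 + 752 = 9537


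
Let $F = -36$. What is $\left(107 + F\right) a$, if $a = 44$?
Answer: $3124$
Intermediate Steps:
$\left(107 + F\right) a = \left(107 - 36\right) 44 = 71 \cdot 44 = 3124$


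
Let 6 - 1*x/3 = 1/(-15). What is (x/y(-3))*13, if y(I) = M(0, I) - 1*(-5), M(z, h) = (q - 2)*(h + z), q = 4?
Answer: -1183/5 ≈ -236.60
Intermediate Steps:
M(z, h) = 2*h + 2*z (M(z, h) = (4 - 2)*(h + z) = 2*(h + z) = 2*h + 2*z)
y(I) = 5 + 2*I (y(I) = (2*I + 2*0) - 1*(-5) = (2*I + 0) + 5 = 2*I + 5 = 5 + 2*I)
x = 91/5 (x = 18 - 3/(-15) = 18 - 3*(-1/15) = 18 + 1/5 = 91/5 ≈ 18.200)
(x/y(-3))*13 = (91/(5*(5 + 2*(-3))))*13 = (91/(5*(5 - 6)))*13 = ((91/5)/(-1))*13 = ((91/5)*(-1))*13 = -91/5*13 = -1183/5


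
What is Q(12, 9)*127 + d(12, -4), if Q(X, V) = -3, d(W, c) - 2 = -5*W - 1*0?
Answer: -439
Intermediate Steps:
d(W, c) = 2 - 5*W (d(W, c) = 2 + (-5*W - 1*0) = 2 + (-5*W + 0) = 2 - 5*W)
Q(12, 9)*127 + d(12, -4) = -3*127 + (2 - 5*12) = -381 + (2 - 60) = -381 - 58 = -439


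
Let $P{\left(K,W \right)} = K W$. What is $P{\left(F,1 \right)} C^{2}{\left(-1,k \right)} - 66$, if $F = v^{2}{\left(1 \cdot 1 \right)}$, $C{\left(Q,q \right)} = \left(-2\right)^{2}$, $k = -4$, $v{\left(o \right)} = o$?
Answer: $-50$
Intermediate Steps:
$C{\left(Q,q \right)} = 4$
$F = 1$ ($F = \left(1 \cdot 1\right)^{2} = 1^{2} = 1$)
$P{\left(F,1 \right)} C^{2}{\left(-1,k \right)} - 66 = 1 \cdot 1 \cdot 4^{2} - 66 = 1 \cdot 16 - 66 = 16 - 66 = -50$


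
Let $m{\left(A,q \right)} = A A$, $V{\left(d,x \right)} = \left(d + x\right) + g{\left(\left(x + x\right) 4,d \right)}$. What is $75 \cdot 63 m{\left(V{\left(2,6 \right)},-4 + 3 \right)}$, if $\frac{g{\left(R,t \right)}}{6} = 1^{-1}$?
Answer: $926100$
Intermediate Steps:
$g{\left(R,t \right)} = 6$ ($g{\left(R,t \right)} = \frac{6}{1} = 6 \cdot 1 = 6$)
$V{\left(d,x \right)} = 6 + d + x$ ($V{\left(d,x \right)} = \left(d + x\right) + 6 = 6 + d + x$)
$m{\left(A,q \right)} = A^{2}$
$75 \cdot 63 m{\left(V{\left(2,6 \right)},-4 + 3 \right)} = 75 \cdot 63 \left(6 + 2 + 6\right)^{2} = 4725 \cdot 14^{2} = 4725 \cdot 196 = 926100$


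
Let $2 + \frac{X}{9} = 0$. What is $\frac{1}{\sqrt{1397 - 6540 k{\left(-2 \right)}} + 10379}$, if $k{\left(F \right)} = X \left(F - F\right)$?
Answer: $\frac{10379}{107722244} - \frac{\sqrt{1397}}{107722244} \approx 9.6003 \cdot 10^{-5}$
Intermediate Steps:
$X = -18$ ($X = -18 + 9 \cdot 0 = -18 + 0 = -18$)
$k{\left(F \right)} = 0$ ($k{\left(F \right)} = - 18 \left(F - F\right) = \left(-18\right) 0 = 0$)
$\frac{1}{\sqrt{1397 - 6540 k{\left(-2 \right)}} + 10379} = \frac{1}{\sqrt{1397 - 0} + 10379} = \frac{1}{\sqrt{1397 + 0} + 10379} = \frac{1}{\sqrt{1397} + 10379} = \frac{1}{10379 + \sqrt{1397}}$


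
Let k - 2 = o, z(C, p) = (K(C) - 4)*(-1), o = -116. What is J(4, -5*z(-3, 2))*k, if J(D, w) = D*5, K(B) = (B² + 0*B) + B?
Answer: -2280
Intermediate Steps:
K(B) = B + B² (K(B) = (B² + 0) + B = B² + B = B + B²)
z(C, p) = 4 - C*(1 + C) (z(C, p) = (C*(1 + C) - 4)*(-1) = (-4 + C*(1 + C))*(-1) = 4 - C*(1 + C))
J(D, w) = 5*D
k = -114 (k = 2 - 116 = -114)
J(4, -5*z(-3, 2))*k = (5*4)*(-114) = 20*(-114) = -2280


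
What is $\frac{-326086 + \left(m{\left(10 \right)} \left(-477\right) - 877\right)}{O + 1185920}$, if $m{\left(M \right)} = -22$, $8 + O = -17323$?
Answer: $- \frac{316469}{1168589} \approx -0.27081$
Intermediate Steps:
$O = -17331$ ($O = -8 - 17323 = -17331$)
$\frac{-326086 + \left(m{\left(10 \right)} \left(-477\right) - 877\right)}{O + 1185920} = \frac{-326086 - -9617}{-17331 + 1185920} = \frac{-326086 + \left(10494 - 877\right)}{1168589} = \left(-326086 + \left(10494 - 877\right)\right) \frac{1}{1168589} = \left(-326086 + 9617\right) \frac{1}{1168589} = \left(-316469\right) \frac{1}{1168589} = - \frac{316469}{1168589}$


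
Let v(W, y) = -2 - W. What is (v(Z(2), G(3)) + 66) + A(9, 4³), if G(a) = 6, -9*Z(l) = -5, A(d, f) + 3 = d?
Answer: 625/9 ≈ 69.444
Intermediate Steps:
A(d, f) = -3 + d
Z(l) = 5/9 (Z(l) = -⅑*(-5) = 5/9)
(v(Z(2), G(3)) + 66) + A(9, 4³) = ((-2 - 1*5/9) + 66) + (-3 + 9) = ((-2 - 5/9) + 66) + 6 = (-23/9 + 66) + 6 = 571/9 + 6 = 625/9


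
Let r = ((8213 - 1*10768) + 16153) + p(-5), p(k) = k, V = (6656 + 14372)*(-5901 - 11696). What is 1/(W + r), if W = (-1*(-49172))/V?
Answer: 92507429/1257453470104 ≈ 7.3567e-5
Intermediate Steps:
V = -370029716 (V = 21028*(-17597) = -370029716)
r = 13593 (r = ((8213 - 1*10768) + 16153) - 5 = ((8213 - 10768) + 16153) - 5 = (-2555 + 16153) - 5 = 13598 - 5 = 13593)
W = -12293/92507429 (W = -1*(-49172)/(-370029716) = 49172*(-1/370029716) = -12293/92507429 ≈ -0.00013289)
1/(W + r) = 1/(-12293/92507429 + 13593) = 1/(1257453470104/92507429) = 92507429/1257453470104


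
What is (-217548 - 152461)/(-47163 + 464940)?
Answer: -370009/417777 ≈ -0.88566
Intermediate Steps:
(-217548 - 152461)/(-47163 + 464940) = -370009/417777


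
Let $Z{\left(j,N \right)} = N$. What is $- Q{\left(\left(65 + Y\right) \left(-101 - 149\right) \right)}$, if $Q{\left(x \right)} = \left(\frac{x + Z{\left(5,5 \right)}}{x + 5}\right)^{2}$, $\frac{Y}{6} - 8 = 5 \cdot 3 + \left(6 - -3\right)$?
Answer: $-1$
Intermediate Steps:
$Y = 192$ ($Y = 48 + 6 \left(5 \cdot 3 + \left(6 - -3\right)\right) = 48 + 6 \left(15 + \left(6 + 3\right)\right) = 48 + 6 \left(15 + 9\right) = 48 + 6 \cdot 24 = 48 + 144 = 192$)
$Q{\left(x \right)} = 1$ ($Q{\left(x \right)} = \left(\frac{x + 5}{x + 5}\right)^{2} = \left(\frac{5 + x}{5 + x}\right)^{2} = 1^{2} = 1$)
$- Q{\left(\left(65 + Y\right) \left(-101 - 149\right) \right)} = \left(-1\right) 1 = -1$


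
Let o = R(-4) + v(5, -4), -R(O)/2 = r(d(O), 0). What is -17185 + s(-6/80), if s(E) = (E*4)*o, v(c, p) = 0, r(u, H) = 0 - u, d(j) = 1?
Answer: -85928/5 ≈ -17186.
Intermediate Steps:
r(u, H) = -u
R(O) = 2 (R(O) = -(-2) = -2*(-1) = 2)
o = 2 (o = 2 + 0 = 2)
s(E) = 8*E (s(E) = (E*4)*2 = (4*E)*2 = 8*E)
-17185 + s(-6/80) = -17185 + 8*(-6/80) = -17185 + 8*(-6*1/80) = -17185 + 8*(-3/40) = -17185 - ⅗ = -85928/5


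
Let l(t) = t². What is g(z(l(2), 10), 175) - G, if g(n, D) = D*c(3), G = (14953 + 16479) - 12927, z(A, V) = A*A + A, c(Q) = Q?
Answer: -17980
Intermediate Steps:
z(A, V) = A + A² (z(A, V) = A² + A = A + A²)
G = 18505 (G = 31432 - 12927 = 18505)
g(n, D) = 3*D (g(n, D) = D*3 = 3*D)
g(z(l(2), 10), 175) - G = 3*175 - 1*18505 = 525 - 18505 = -17980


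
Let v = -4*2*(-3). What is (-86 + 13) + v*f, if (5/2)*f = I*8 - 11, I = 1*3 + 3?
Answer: 1411/5 ≈ 282.20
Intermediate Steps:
I = 6 (I = 3 + 3 = 6)
v = 24 (v = -8*(-3) = 24)
f = 74/5 (f = 2*(6*8 - 11)/5 = 2*(48 - 11)/5 = (⅖)*37 = 74/5 ≈ 14.800)
(-86 + 13) + v*f = (-86 + 13) + 24*(74/5) = -73 + 1776/5 = 1411/5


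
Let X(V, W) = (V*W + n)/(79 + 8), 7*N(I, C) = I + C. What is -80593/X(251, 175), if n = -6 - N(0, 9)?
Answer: -49081137/307424 ≈ -159.65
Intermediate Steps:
N(I, C) = C/7 + I/7 (N(I, C) = (I + C)/7 = (C + I)/7 = C/7 + I/7)
n = -51/7 (n = -6 - ((⅐)*9 + (⅐)*0) = -6 - (9/7 + 0) = -6 - 1*9/7 = -6 - 9/7 = -51/7 ≈ -7.2857)
X(V, W) = -17/203 + V*W/87 (X(V, W) = (V*W - 51/7)/(79 + 8) = (-51/7 + V*W)/87 = (-51/7 + V*W)*(1/87) = -17/203 + V*W/87)
-80593/X(251, 175) = -80593/(-17/203 + (1/87)*251*175) = -80593/(-17/203 + 43925/87) = -80593/307424/609 = -80593*609/307424 = -49081137/307424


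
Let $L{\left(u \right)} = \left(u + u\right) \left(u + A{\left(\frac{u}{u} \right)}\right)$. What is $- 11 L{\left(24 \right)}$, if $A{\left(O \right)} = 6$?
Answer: $-15840$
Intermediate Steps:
$L{\left(u \right)} = 2 u \left(6 + u\right)$ ($L{\left(u \right)} = \left(u + u\right) \left(u + 6\right) = 2 u \left(6 + u\right)$)
$- 11 L{\left(24 \right)} = - 11 \cdot 2 \cdot 24 \left(6 + 24\right) = - 11 \cdot 2 \cdot 24 \cdot 30 = \left(-11\right) 1440 = -15840$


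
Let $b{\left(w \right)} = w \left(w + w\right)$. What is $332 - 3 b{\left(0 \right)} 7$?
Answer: $0$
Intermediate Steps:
$b{\left(w \right)} = 2 w^{2}$ ($b{\left(w \right)} = w 2 w = 2 w^{2}$)
$332 - 3 b{\left(0 \right)} 7 = 332 - 3 \cdot 2 \cdot 0^{2} \cdot 7 = 332 - 3 \cdot 2 \cdot 0 \cdot 7 = 332 \left(-3\right) 0 \cdot 7 = 332 \cdot 0 \cdot 7 = 332 \cdot 0 = 0$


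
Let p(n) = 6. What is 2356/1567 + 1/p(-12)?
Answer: 15703/9402 ≈ 1.6702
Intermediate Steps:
2356/1567 + 1/p(-12) = 2356/1567 + 1/6 = 2356*(1/1567) + ⅙ = 2356/1567 + ⅙ = 15703/9402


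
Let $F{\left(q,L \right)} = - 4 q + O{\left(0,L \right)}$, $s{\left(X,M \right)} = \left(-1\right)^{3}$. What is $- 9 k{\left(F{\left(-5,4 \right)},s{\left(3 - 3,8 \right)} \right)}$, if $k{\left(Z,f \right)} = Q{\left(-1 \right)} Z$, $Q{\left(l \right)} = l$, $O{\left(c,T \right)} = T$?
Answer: $216$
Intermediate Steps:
$s{\left(X,M \right)} = -1$
$F{\left(q,L \right)} = L - 4 q$ ($F{\left(q,L \right)} = - 4 q + L = L - 4 q$)
$k{\left(Z,f \right)} = - Z$
$- 9 k{\left(F{\left(-5,4 \right)},s{\left(3 - 3,8 \right)} \right)} = - 9 \left(- (4 - -20)\right) = - 9 \left(- (4 + 20)\right) = - 9 \left(\left(-1\right) 24\right) = \left(-9\right) \left(-24\right) = 216$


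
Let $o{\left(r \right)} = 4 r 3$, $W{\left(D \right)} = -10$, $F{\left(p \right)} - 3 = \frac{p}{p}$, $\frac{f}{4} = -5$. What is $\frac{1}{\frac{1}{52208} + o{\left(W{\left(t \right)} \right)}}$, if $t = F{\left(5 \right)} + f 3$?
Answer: $- \frac{52208}{6264959} \approx -0.0083333$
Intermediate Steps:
$f = -20$ ($f = 4 \left(-5\right) = -20$)
$F{\left(p \right)} = 4$ ($F{\left(p \right)} = 3 + \frac{p}{p} = 3 + 1 = 4$)
$t = -56$ ($t = 4 - 60 = -56$)
$o{\left(r \right)} = 12 r$
$\frac{1}{\frac{1}{52208} + o{\left(W{\left(t \right)} \right)}} = \frac{1}{\frac{1}{52208} + 12 \left(-10\right)} = \frac{1}{\frac{1}{52208} - 120} = \frac{1}{- \frac{6264959}{52208}} = - \frac{52208}{6264959}$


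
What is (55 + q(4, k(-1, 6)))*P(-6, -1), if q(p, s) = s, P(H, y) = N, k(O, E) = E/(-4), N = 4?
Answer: 214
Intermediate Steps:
k(O, E) = -E/4 (k(O, E) = E*(-¼) = -E/4)
P(H, y) = 4
(55 + q(4, k(-1, 6)))*P(-6, -1) = (55 - ¼*6)*4 = (55 - 3/2)*4 = (107/2)*4 = 214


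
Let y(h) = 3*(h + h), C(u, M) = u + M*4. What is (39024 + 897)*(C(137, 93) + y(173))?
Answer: 61757787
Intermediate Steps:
C(u, M) = u + 4*M
y(h) = 6*h (y(h) = 3*(2*h) = 6*h)
(39024 + 897)*(C(137, 93) + y(173)) = (39024 + 897)*((137 + 4*93) + 6*173) = 39921*((137 + 372) + 1038) = 39921*(509 + 1038) = 39921*1547 = 61757787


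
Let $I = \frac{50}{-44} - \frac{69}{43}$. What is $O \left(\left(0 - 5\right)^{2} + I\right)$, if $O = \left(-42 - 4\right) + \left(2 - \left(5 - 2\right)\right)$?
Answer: $- \frac{989679}{946} \approx -1046.2$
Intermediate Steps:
$I = - \frac{2593}{946}$ ($I = 50 \left(- \frac{1}{44}\right) - \frac{69}{43} = - \frac{25}{22} - \frac{69}{43} = - \frac{2593}{946} \approx -2.741$)
$O = -47$ ($O = -46 + \left(2 - \left(5 - 2\right)\right) = -46 + \left(2 - 3\right) = -46 - 1 = -47$)
$O \left(\left(0 - 5\right)^{2} + I\right) = - 47 \left(\left(0 - 5\right)^{2} - \frac{2593}{946}\right) = - 47 \left(\left(-5\right)^{2} - \frac{2593}{946}\right) = - 47 \left(25 - \frac{2593}{946}\right) = \left(-47\right) \frac{21057}{946} = - \frac{989679}{946}$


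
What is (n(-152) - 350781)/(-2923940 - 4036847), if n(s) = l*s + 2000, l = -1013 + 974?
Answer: 342853/6960787 ≈ 0.049255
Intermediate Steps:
l = -39
n(s) = 2000 - 39*s (n(s) = -39*s + 2000 = 2000 - 39*s)
(n(-152) - 350781)/(-2923940 - 4036847) = ((2000 - 39*(-152)) - 350781)/(-2923940 - 4036847) = ((2000 + 5928) - 350781)/(-6960787) = (7928 - 350781)*(-1/6960787) = -342853*(-1/6960787) = 342853/6960787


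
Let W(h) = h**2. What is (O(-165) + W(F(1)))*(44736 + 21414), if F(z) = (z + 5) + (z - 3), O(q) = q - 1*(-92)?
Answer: -3770550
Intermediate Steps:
O(q) = 92 + q (O(q) = q + 92 = 92 + q)
F(z) = 2 + 2*z (F(z) = (5 + z) + (-3 + z) = 2 + 2*z)
(O(-165) + W(F(1)))*(44736 + 21414) = ((92 - 165) + (2 + 2*1)**2)*(44736 + 21414) = (-73 + (2 + 2)**2)*66150 = (-73 + 4**2)*66150 = (-73 + 16)*66150 = -57*66150 = -3770550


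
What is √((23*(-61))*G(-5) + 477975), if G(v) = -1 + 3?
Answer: √475169 ≈ 689.33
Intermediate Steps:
G(v) = 2
√((23*(-61))*G(-5) + 477975) = √((23*(-61))*2 + 477975) = √(-1403*2 + 477975) = √(-2806 + 477975) = √475169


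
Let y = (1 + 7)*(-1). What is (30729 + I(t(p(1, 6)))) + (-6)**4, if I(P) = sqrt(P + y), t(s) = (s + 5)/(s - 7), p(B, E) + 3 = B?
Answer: 32025 + 5*I*sqrt(3)/3 ≈ 32025.0 + 2.8868*I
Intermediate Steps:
y = -8 (y = 8*(-1) = -8)
p(B, E) = -3 + B
t(s) = (5 + s)/(-7 + s)
I(P) = sqrt(-8 + P) (I(P) = sqrt(P - 8) = sqrt(-8 + P))
(30729 + I(t(p(1, 6)))) + (-6)**4 = (30729 + sqrt(-8 + (5 + (-3 + 1))/(-7 + (-3 + 1)))) + (-6)**4 = (30729 + sqrt(-8 + (5 - 2)/(-7 - 2))) + 1296 = (30729 + sqrt(-8 + 3/(-9))) + 1296 = (30729 + sqrt(-8 - 1/9*3)) + 1296 = (30729 + sqrt(-8 - 1/3)) + 1296 = (30729 + sqrt(-25/3)) + 1296 = (30729 + 5*I*sqrt(3)/3) + 1296 = 32025 + 5*I*sqrt(3)/3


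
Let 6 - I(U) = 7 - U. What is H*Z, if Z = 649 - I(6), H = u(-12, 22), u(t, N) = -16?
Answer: -10304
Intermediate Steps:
I(U) = -1 + U (I(U) = 6 - (7 - U) = 6 + (-7 + U) = -1 + U)
H = -16
Z = 644 (Z = 649 - (-1 + 6) = 649 - 1*5 = 649 - 5 = 644)
H*Z = -16*644 = -10304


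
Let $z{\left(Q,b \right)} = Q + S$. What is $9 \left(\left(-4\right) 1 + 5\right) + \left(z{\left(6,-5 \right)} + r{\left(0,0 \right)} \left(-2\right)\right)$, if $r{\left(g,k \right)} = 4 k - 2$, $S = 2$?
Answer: $21$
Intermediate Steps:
$z{\left(Q,b \right)} = 2 + Q$ ($z{\left(Q,b \right)} = Q + 2 = 2 + Q$)
$r{\left(g,k \right)} = -2 + 4 k$
$9 \left(\left(-4\right) 1 + 5\right) + \left(z{\left(6,-5 \right)} + r{\left(0,0 \right)} \left(-2\right)\right) = 9 \left(\left(-4\right) 1 + 5\right) + \left(\left(2 + 6\right) + \left(-2 + 4 \cdot 0\right) \left(-2\right)\right) = 9 \left(-4 + 5\right) + \left(8 + \left(-2 + 0\right) \left(-2\right)\right) = 9 \cdot 1 + \left(8 - -4\right) = 9 + \left(8 + 4\right) = 9 + 12 = 21$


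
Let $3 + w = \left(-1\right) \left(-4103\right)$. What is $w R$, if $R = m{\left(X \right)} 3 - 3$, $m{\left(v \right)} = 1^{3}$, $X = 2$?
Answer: $0$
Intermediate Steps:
$m{\left(v \right)} = 1$
$w = 4100$ ($w = -3 - -4103 = -3 + 4103 = 4100$)
$R = 0$ ($R = 1 \cdot 3 - 3 = 3 - 3 = 0$)
$w R = 4100 \cdot 0 = 0$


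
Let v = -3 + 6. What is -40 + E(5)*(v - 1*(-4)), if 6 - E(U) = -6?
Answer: 44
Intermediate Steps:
v = 3
E(U) = 12 (E(U) = 6 - 1*(-6) = 6 + 6 = 12)
-40 + E(5)*(v - 1*(-4)) = -40 + 12*(3 - 1*(-4)) = -40 + 12*(3 + 4) = -40 + 12*7 = -40 + 84 = 44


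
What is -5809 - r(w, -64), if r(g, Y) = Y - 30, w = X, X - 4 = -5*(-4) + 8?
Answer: -5715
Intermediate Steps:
X = 32 (X = 4 + (-5*(-4) + 8) = 4 + (20 + 8) = 4 + 28 = 32)
w = 32
r(g, Y) = -30 + Y
-5809 - r(w, -64) = -5809 - (-30 - 64) = -5809 - 1*(-94) = -5809 + 94 = -5715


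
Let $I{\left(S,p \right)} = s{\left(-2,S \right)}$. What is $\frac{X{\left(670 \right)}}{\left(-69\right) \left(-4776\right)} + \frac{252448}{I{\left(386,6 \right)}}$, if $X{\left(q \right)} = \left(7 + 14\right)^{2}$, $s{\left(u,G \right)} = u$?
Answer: $- \frac{4621817935}{36616} \approx -1.2622 \cdot 10^{5}$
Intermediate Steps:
$I{\left(S,p \right)} = -2$
$X{\left(q \right)} = 441$ ($X{\left(q \right)} = 21^{2} = 441$)
$\frac{X{\left(670 \right)}}{\left(-69\right) \left(-4776\right)} + \frac{252448}{I{\left(386,6 \right)}} = \frac{441}{\left(-69\right) \left(-4776\right)} + \frac{252448}{-2} = \frac{441}{329544} + 252448 \left(- \frac{1}{2}\right) = 441 \cdot \frac{1}{329544} - 126224 = \frac{49}{36616} - 126224 = - \frac{4621817935}{36616}$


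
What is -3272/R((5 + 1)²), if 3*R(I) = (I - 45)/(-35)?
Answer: -114520/3 ≈ -38173.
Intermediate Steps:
R(I) = 3/7 - I/105 (R(I) = ((I - 45)/(-35))/3 = ((-45 + I)*(-1/35))/3 = (9/7 - I/35)/3 = 3/7 - I/105)
-3272/R((5 + 1)²) = -3272/(3/7 - (5 + 1)²/105) = -3272/(3/7 - 1/105*6²) = -3272/(3/7 - 1/105*36) = -3272/(3/7 - 12/35) = -3272/3/35 = -3272*35/3 = -114520/3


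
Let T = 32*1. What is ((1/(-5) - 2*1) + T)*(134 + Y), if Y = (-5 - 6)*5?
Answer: 11771/5 ≈ 2354.2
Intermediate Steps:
T = 32
Y = -55 (Y = -11*5 = -55)
((1/(-5) - 2*1) + T)*(134 + Y) = ((1/(-5) - 2*1) + 32)*(134 - 55) = ((-⅕ - 2) + 32)*79 = (-11/5 + 32)*79 = (149/5)*79 = 11771/5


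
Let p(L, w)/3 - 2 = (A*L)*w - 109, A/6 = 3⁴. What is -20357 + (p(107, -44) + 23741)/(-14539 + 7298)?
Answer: -140564193/7241 ≈ -19412.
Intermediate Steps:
A = 486 (A = 6*3⁴ = 6*81 = 486)
p(L, w) = -321 + 1458*L*w (p(L, w) = 6 + 3*((486*L)*w - 109) = 6 + 3*(486*L*w - 109) = 6 + 3*(-109 + 486*L*w) = 6 + (-327 + 1458*L*w) = -321 + 1458*L*w)
-20357 + (p(107, -44) + 23741)/(-14539 + 7298) = -20357 + ((-321 + 1458*107*(-44)) + 23741)/(-14539 + 7298) = -20357 + ((-321 - 6864264) + 23741)/(-7241) = -20357 + (-6864585 + 23741)*(-1/7241) = -20357 - 6840844*(-1/7241) = -20357 + 6840844/7241 = -140564193/7241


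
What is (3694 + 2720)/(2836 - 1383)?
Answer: 6414/1453 ≈ 4.4143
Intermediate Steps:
(3694 + 2720)/(2836 - 1383) = 6414/1453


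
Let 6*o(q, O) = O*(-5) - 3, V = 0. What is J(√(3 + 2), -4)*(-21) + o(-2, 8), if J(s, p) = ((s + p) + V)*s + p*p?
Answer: -2689/6 + 84*√5 ≈ -260.34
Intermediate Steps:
o(q, O) = -½ - 5*O/6 (o(q, O) = (O*(-5) - 3)/6 = (-5*O - 3)/6 = (-3 - 5*O)/6 = -½ - 5*O/6)
J(s, p) = p² + s*(p + s) (J(s, p) = ((s + p) + 0)*s + p*p = ((p + s) + 0)*s + p² = (p + s)*s + p² = s*(p + s) + p² = p² + s*(p + s))
J(√(3 + 2), -4)*(-21) + o(-2, 8) = ((-4)² + (√(3 + 2))² - 4*√(3 + 2))*(-21) + (-½ - ⅚*8) = (16 + (√5)² - 4*√5)*(-21) + (-½ - 20/3) = (16 + 5 - 4*√5)*(-21) - 43/6 = (21 - 4*√5)*(-21) - 43/6 = (-441 + 84*√5) - 43/6 = -2689/6 + 84*√5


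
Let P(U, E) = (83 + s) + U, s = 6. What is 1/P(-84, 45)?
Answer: ⅕ ≈ 0.20000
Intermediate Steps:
P(U, E) = 89 + U (P(U, E) = (83 + 6) + U = 89 + U)
1/P(-84, 45) = 1/(89 - 84) = 1/5 = ⅕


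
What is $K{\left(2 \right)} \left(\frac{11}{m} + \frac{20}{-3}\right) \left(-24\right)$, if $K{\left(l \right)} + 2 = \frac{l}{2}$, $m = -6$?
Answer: $-204$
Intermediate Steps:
$K{\left(l \right)} = -2 + \frac{l}{2}$
$K{\left(2 \right)} \left(\frac{11}{m} + \frac{20}{-3}\right) \left(-24\right) = \left(-2 + \frac{1}{2} \cdot 2\right) \left(\frac{11}{-6} + \frac{20}{-3}\right) \left(-24\right) = \left(-2 + 1\right) \left(11 \left(- \frac{1}{6}\right) + 20 \left(- \frac{1}{3}\right)\right) \left(-24\right) = - (- \frac{11}{6} - \frac{20}{3}) \left(-24\right) = \left(-1\right) \left(- \frac{17}{2}\right) \left(-24\right) = \frac{17}{2} \left(-24\right) = -204$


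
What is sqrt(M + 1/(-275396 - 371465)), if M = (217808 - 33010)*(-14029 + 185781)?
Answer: sqrt(13280701188243731817955)/646861 ≈ 1.7816e+5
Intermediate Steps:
M = 31739426096 (M = 184798*171752 = 31739426096)
sqrt(M + 1/(-275396 - 371465)) = sqrt(31739426096 + 1/(-275396 - 371465)) = sqrt(31739426096 + 1/(-646861)) = sqrt(31739426096 - 1/646861) = sqrt(20530996903884655/646861) = sqrt(13280701188243731817955)/646861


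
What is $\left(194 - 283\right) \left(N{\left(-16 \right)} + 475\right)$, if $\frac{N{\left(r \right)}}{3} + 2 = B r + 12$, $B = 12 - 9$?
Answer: $-32129$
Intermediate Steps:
$B = 3$ ($B = 12 - 9 = 3$)
$N{\left(r \right)} = 30 + 9 r$ ($N{\left(r \right)} = -6 + 3 \left(3 r + 12\right) = -6 + 3 \left(12 + 3 r\right) = -6 + \left(36 + 9 r\right) = 30 + 9 r$)
$\left(194 - 283\right) \left(N{\left(-16 \right)} + 475\right) = \left(194 - 283\right) \left(\left(30 + 9 \left(-16\right)\right) + 475\right) = \left(194 - 283\right) \left(\left(30 - 144\right) + 475\right) = - 89 \left(-114 + 475\right) = \left(-89\right) 361 = -32129$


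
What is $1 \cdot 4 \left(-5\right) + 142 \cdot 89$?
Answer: $12618$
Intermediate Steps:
$1 \cdot 4 \left(-5\right) + 142 \cdot 89 = 4 \left(-5\right) + 12638 = -20 + 12638 = 12618$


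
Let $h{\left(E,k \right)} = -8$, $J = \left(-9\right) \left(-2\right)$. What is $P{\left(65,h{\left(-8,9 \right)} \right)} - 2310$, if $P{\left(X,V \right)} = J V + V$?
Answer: $-2462$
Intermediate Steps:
$J = 18$
$P{\left(X,V \right)} = 19 V$ ($P{\left(X,V \right)} = 18 V + V = 19 V$)
$P{\left(65,h{\left(-8,9 \right)} \right)} - 2310 = 19 \left(-8\right) - 2310 = -152 - 2310 = -2462$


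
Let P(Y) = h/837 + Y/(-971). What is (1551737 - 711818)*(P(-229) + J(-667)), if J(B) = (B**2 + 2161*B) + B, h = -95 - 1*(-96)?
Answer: -226896481953469603/270909 ≈ -8.3754e+11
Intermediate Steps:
h = 1 (h = -95 + 96 = 1)
P(Y) = 1/837 - Y/971 (P(Y) = 1/837 + Y/(-971) = 1*(1/837) + Y*(-1/971) = 1/837 - Y/971)
J(B) = B**2 + 2162*B
(1551737 - 711818)*(P(-229) + J(-667)) = (1551737 - 711818)*((1/837 - 1/971*(-229)) - 667*(2162 - 667)) = 839919*((1/837 + 229/971) - 667*1495) = 839919*(192644/812727 - 997165) = 839919*(-810422726311/812727) = -226896481953469603/270909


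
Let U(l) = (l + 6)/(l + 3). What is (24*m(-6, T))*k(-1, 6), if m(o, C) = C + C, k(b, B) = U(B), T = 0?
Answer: 0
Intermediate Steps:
U(l) = (6 + l)/(3 + l)
k(b, B) = (6 + B)/(3 + B)
m(o, C) = 2*C
(24*m(-6, T))*k(-1, 6) = (24*(2*0))*((6 + 6)/(3 + 6)) = (24*0)*(12/9) = 0*((⅑)*12) = 0*(4/3) = 0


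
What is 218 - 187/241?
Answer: 52351/241 ≈ 217.22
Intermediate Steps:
218 - 187/241 = 52351/241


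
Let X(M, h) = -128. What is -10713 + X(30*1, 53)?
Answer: -10841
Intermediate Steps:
-10713 + X(30*1, 53) = -10713 - 128 = -10841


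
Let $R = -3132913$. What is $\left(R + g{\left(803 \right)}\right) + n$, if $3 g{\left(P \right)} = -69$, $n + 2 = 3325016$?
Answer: $192078$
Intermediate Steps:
$n = 3325014$ ($n = -2 + 3325016 = 3325014$)
$g{\left(P \right)} = -23$ ($g{\left(P \right)} = \frac{1}{3} \left(-69\right) = -23$)
$\left(R + g{\left(803 \right)}\right) + n = \left(-3132913 - 23\right) + 3325014 = -3132936 + 3325014 = 192078$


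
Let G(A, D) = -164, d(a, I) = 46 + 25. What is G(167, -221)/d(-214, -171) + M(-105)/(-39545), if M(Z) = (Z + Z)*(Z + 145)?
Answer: -1177796/561539 ≈ -2.0974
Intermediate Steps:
d(a, I) = 71
M(Z) = 2*Z*(145 + Z) (M(Z) = (2*Z)*(145 + Z) = 2*Z*(145 + Z))
G(167, -221)/d(-214, -171) + M(-105)/(-39545) = -164/71 + (2*(-105)*(145 - 105))/(-39545) = -164*1/71 + (2*(-105)*40)*(-1/39545) = -164/71 - 8400*(-1/39545) = -164/71 + 1680/7909 = -1177796/561539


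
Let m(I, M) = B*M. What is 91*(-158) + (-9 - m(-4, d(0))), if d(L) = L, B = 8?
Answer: -14387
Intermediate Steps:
m(I, M) = 8*M
91*(-158) + (-9 - m(-4, d(0))) = 91*(-158) + (-9 - 8*0) = -14378 + (-9 - 1*0) = -14378 + (-9 + 0) = -14378 - 9 = -14387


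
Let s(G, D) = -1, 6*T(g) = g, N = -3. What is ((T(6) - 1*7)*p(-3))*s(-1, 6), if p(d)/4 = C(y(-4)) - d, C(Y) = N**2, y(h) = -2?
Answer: 288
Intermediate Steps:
T(g) = g/6
C(Y) = 9 (C(Y) = (-3)**2 = 9)
p(d) = 36 - 4*d (p(d) = 4*(9 - d) = 36 - 4*d)
((T(6) - 1*7)*p(-3))*s(-1, 6) = (((1/6)*6 - 1*7)*(36 - 4*(-3)))*(-1) = ((1 - 7)*(36 + 12))*(-1) = -6*48*(-1) = -288*(-1) = 288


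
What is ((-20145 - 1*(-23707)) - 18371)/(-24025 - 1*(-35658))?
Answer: -14809/11633 ≈ -1.2730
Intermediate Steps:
((-20145 - 1*(-23707)) - 18371)/(-24025 - 1*(-35658)) = ((-20145 + 23707) - 18371)/(-24025 + 35658) = (3562 - 18371)/11633 = -14809*1/11633 = -14809/11633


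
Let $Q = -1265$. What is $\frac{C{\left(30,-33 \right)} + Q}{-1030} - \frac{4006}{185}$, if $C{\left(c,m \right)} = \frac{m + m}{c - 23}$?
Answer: $- \frac{1089315}{53354} \approx -20.417$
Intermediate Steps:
$C{\left(c,m \right)} = \frac{2 m}{-23 + c}$
$\frac{C{\left(30,-33 \right)} + Q}{-1030} - \frac{4006}{185} = \frac{2 \left(-33\right) \frac{1}{-23 + 30} - 1265}{-1030} - \frac{4006}{185} = \left(2 \left(-33\right) \frac{1}{7} - 1265\right) \left(- \frac{1}{1030}\right) - \frac{4006}{185} = \left(- \frac{66}{7} - 1265\right) \left(- \frac{1}{1030}\right) - \frac{4006}{185} = \left(- \frac{8921}{7}\right) \left(- \frac{1}{1030}\right) - \frac{4006}{185} = \frac{8921}{7210} - \frac{4006}{185} = - \frac{1089315}{53354}$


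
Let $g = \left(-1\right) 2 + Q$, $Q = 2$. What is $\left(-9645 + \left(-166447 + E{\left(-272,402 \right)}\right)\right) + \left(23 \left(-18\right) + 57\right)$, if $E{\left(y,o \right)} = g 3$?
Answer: $-176449$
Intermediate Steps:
$g = 0$ ($g = \left(-1\right) 2 + 2 = -2 + 2 = 0$)
$E{\left(y,o \right)} = 0$ ($E{\left(y,o \right)} = 0 \cdot 3 = 0$)
$\left(-9645 + \left(-166447 + E{\left(-272,402 \right)}\right)\right) + \left(23 \left(-18\right) + 57\right) = \left(-9645 + \left(-166447 + 0\right)\right) + \left(23 \left(-18\right) + 57\right) = \left(-9645 - 166447\right) + \left(-414 + 57\right) = -176092 - 357 = -176449$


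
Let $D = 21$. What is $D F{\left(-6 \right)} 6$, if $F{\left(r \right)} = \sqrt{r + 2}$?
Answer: $252 i \approx 252.0 i$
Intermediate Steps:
$F{\left(r \right)} = \sqrt{2 + r}$
$D F{\left(-6 \right)} 6 = 21 \sqrt{2 - 6} \cdot 6 = 21 \sqrt{-4} \cdot 6 = 21 \cdot 2 i 6 = 42 i 6 = 252 i$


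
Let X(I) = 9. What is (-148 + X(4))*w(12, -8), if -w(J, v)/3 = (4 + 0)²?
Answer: 6672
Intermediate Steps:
w(J, v) = -48 (w(J, v) = -3*(4 + 0)² = -3*4² = -3*16 = -48)
(-148 + X(4))*w(12, -8) = (-148 + 9)*(-48) = -139*(-48) = 6672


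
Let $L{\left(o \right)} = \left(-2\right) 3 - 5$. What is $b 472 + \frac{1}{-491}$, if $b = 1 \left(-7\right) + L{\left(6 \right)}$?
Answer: $- \frac{4171537}{491} \approx -8496.0$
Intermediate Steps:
$L{\left(o \right)} = -11$ ($L{\left(o \right)} = -6 - 5 = -11$)
$b = -18$ ($b = 1 \left(-7\right) - 11 = -7 - 11 = -18$)
$b 472 + \frac{1}{-491} = \left(-18\right) 472 + \frac{1}{-491} = -8496 - \frac{1}{491} = - \frac{4171537}{491}$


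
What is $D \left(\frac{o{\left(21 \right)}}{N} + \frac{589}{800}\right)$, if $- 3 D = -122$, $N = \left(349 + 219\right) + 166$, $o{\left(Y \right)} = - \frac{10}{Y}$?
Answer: $\frac{276660803}{9248400} \approx 29.914$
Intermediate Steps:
$N = 734$ ($N = 568 + 166 = 734$)
$D = \frac{122}{3}$ ($D = \left(- \frac{1}{3}\right) \left(-122\right) = \frac{122}{3} \approx 40.667$)
$D \left(\frac{o{\left(21 \right)}}{N} + \frac{589}{800}\right) = \frac{122 \left(\frac{\left(-10\right) \frac{1}{21}}{734} + \frac{589}{800}\right)}{3} = \frac{122 \left(\left(-10\right) \frac{1}{21} \cdot \frac{1}{734} + 589 \cdot \frac{1}{800}\right)}{3} = \frac{122 \left(\left(- \frac{10}{21}\right) \frac{1}{734} + \frac{589}{800}\right)}{3} = \frac{122 \left(- \frac{5}{7707} + \frac{589}{800}\right)}{3} = \frac{122}{3} \cdot \frac{4535423}{6165600} = \frac{276660803}{9248400}$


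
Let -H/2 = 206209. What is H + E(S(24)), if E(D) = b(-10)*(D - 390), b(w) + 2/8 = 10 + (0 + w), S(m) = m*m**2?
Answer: -831553/2 ≈ -4.1578e+5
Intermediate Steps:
H = -412418 (H = -2*206209 = -412418)
S(m) = m**3
b(w) = 39/4 + w (b(w) = -1/4 + (10 + (0 + w)) = -1/4 + (10 + w) = 39/4 + w)
E(D) = 195/2 - D/4 (E(D) = (39/4 - 10)*(D - 390) = -(-390 + D)/4 = 195/2 - D/4)
H + E(S(24)) = -412418 + (195/2 - 1/4*24**3) = -412418 + (195/2 - 1/4*13824) = -412418 + (195/2 - 3456) = -412418 - 6717/2 = -831553/2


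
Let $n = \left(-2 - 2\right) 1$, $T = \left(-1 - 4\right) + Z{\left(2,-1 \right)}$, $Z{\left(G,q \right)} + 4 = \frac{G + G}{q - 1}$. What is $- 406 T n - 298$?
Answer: $-18162$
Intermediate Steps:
$Z{\left(G,q \right)} = -4 + \frac{2 G}{-1 + q}$ ($Z{\left(G,q \right)} = -4 + \frac{G + G}{q - 1} = -4 + \frac{2 G}{-1 + q}$)
$T = -11$ ($T = \left(-1 - 4\right) + \frac{2 \left(2 + 2 - -2\right)}{-1 - 1} = -5 + \frac{2 \left(2 + 2 + 2\right)}{-2} = -5 + 2 \left(- \frac{1}{2}\right) 6 = -5 - 6 = -11$)
$n = -4$ ($n = \left(-4\right) 1 = -4$)
$- 406 T n - 298 = - 406 \left(\left(-11\right) \left(-4\right)\right) - 298 = \left(-406\right) 44 - 298 = -17864 - 298 = -18162$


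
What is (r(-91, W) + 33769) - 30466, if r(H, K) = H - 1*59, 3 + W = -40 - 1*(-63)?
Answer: 3153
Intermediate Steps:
W = 20 (W = -3 + (-40 - 1*(-63)) = -3 + (-40 + 63) = -3 + 23 = 20)
r(H, K) = -59 + H (r(H, K) = H - 59 = -59 + H)
(r(-91, W) + 33769) - 30466 = ((-59 - 91) + 33769) - 30466 = (-150 + 33769) - 30466 = 33619 - 30466 = 3153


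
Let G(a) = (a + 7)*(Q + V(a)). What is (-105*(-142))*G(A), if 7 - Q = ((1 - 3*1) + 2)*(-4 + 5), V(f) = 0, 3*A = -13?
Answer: 278320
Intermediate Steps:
A = -13/3 (A = (⅓)*(-13) = -13/3 ≈ -4.3333)
Q = 7 (Q = 7 - ((1 - 3*1) + 2)*(-4 + 5) = 7 - ((1 - 3) + 2) = 7 - (-2 + 2) = 7 - 0 = 7 - 1*0 = 7 + 0 = 7)
G(a) = 49 + 7*a (G(a) = (a + 7)*(7 + 0) = (7 + a)*7 = 49 + 7*a)
(-105*(-142))*G(A) = (-105*(-142))*(49 + 7*(-13/3)) = 14910*(49 - 91/3) = 14910*(56/3) = 278320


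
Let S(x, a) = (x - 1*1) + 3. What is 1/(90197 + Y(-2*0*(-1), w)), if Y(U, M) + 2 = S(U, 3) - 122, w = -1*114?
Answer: 1/90075 ≈ 1.1102e-5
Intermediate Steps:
S(x, a) = 2 + x (S(x, a) = (x - 1) + 3 = (-1 + x) + 3 = 2 + x)
w = -114
Y(U, M) = -122 + U (Y(U, M) = -2 + ((2 + U) - 122) = -2 + (-120 + U) = -122 + U)
1/(90197 + Y(-2*0*(-1), w)) = 1/(90197 + (-122 - 2*0*(-1))) = 1/(90197 + (-122 + 0*(-1))) = 1/(90197 + (-122 + 0)) = 1/(90197 - 122) = 1/90075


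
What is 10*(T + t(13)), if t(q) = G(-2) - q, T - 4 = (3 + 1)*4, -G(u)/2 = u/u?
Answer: 50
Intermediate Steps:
G(u) = -2 (G(u) = -2*u/u = -2*1 = -2)
T = 20 (T = 4 + (3 + 1)*4 = 4 + 4*4 = 4 + 16 = 20)
t(q) = -2 - q
10*(T + t(13)) = 10*(20 + (-2 - 1*13)) = 10*(20 + (-2 - 13)) = 10*(20 - 15) = 10*5 = 50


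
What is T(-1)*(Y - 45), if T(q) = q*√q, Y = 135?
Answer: -90*I ≈ -90.0*I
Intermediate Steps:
T(q) = q^(3/2)
T(-1)*(Y - 45) = (-1)^(3/2)*(135 - 45) = -I*90 = -90*I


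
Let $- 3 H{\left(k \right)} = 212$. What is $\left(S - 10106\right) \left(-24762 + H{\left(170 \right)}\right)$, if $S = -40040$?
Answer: $\frac{3735776708}{3} \approx 1.2453 \cdot 10^{9}$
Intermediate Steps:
$H{\left(k \right)} = - \frac{212}{3}$ ($H{\left(k \right)} = \left(- \frac{1}{3}\right) 212 = - \frac{212}{3}$)
$\left(S - 10106\right) \left(-24762 + H{\left(170 \right)}\right) = \left(-40040 - 10106\right) \left(-24762 - \frac{212}{3}\right) = \left(-50146\right) \left(- \frac{74498}{3}\right) = \frac{3735776708}{3}$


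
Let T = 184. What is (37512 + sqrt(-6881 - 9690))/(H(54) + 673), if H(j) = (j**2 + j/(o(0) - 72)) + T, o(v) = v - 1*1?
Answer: 2738376/275375 + 73*I*sqrt(16571)/275375 ≈ 9.9442 + 0.034125*I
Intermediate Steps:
o(v) = -1 + v (o(v) = v - 1 = -1 + v)
H(j) = 184 + j**2 - j/73 (H(j) = (j**2 + j/((-1 + 0) - 72)) + 184 = (j**2 + j/(-1 - 72)) + 184 = (j**2 + j/(-73)) + 184 = (j**2 - j/73) + 184 = 184 + j**2 - j/73)
(37512 + sqrt(-6881 - 9690))/(H(54) + 673) = (37512 + sqrt(-6881 - 9690))/((184 + 54**2 - 1/73*54) + 673) = (37512 + sqrt(-16571))/((184 + 2916 - 54/73) + 673) = (37512 + I*sqrt(16571))/(226246/73 + 673) = (37512 + I*sqrt(16571))/(275375/73) = (37512 + I*sqrt(16571))*(73/275375) = 2738376/275375 + 73*I*sqrt(16571)/275375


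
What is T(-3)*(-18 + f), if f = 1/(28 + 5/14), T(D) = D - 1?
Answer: 28528/397 ≈ 71.859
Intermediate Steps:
T(D) = -1 + D
f = 14/397 (f = 1/(28 + 5*(1/14)) = 1/(28 + 5/14) = 1/(397/14) = 14/397 ≈ 0.035264)
T(-3)*(-18 + f) = (-1 - 3)*(-18 + 14/397) = -4*(-7132/397) = 28528/397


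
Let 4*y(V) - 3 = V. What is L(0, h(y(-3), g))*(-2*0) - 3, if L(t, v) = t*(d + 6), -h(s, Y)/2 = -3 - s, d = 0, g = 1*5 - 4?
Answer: -3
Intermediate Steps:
g = 1 (g = 5 - 4 = 1)
y(V) = ¾ + V/4
h(s, Y) = 6 + 2*s (h(s, Y) = -2*(-3 - s) = 6 + 2*s)
L(t, v) = 6*t (L(t, v) = t*(0 + 6) = t*6 = 6*t)
L(0, h(y(-3), g))*(-2*0) - 3 = (6*0)*(-2*0) - 3 = 0*0 - 3 = 0 - 3 = -3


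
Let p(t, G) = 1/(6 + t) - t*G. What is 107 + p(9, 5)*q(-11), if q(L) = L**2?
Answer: -79949/15 ≈ -5329.9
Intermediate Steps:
p(t, G) = 1/(6 + t) - G*t
107 + p(9, 5)*q(-11) = 107 + ((1 - 1*5*9**2 - 6*5*9)/(6 + 9))*(-11)**2 = 107 + ((1 - 1*5*81 - 270)/15)*121 = 107 + ((1 - 405 - 270)/15)*121 = 107 + ((1/15)*(-674))*121 = 107 - 674/15*121 = 107 - 81554/15 = -79949/15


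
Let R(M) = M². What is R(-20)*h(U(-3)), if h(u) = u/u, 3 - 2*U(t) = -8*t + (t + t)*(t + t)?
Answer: 400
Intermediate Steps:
U(t) = 3/2 - 2*t² + 4*t (U(t) = 3/2 - (-8*t + (t + t)*(t + t))/2 = 3/2 - (-8*t + (2*t)*(2*t))/2 = 3/2 - (-8*t + 4*t²)/2 = 3/2 + (-2*t² + 4*t) = 3/2 - 2*t² + 4*t)
h(u) = 1
R(-20)*h(U(-3)) = (-20)²*1 = 400*1 = 400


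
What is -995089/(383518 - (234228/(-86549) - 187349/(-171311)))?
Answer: -14753981345125771/5686366959194109 ≈ -2.5946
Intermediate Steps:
-995089/(383518 - (234228/(-86549) - 187349/(-171311))) = -995089/(383518 - (234228*(-1/86549) - 187349*(-1/171311))) = -995089/(383518 - (-234228/86549 + 187349/171311)) = -995089/(383518 - 1*(-23910964307/14826795739)) = -995089/(383518 + 23910964307/14826795739) = -995089/5686366959194109/14826795739 = -995089*14826795739/5686366959194109 = -14753981345125771/5686366959194109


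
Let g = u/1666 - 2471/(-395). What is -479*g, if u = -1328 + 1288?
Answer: -982162197/329035 ≈ -2985.0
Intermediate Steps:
u = -40
g = 2050443/329035 (g = -40/1666 - 2471/(-395) = -40*1/1666 - 2471*(-1/395) = -20/833 + 2471/395 = 2050443/329035 ≈ 6.2317)
-479*g = -479*2050443/329035 = -982162197/329035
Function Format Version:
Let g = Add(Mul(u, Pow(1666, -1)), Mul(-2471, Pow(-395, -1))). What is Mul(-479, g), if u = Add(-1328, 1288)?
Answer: Rational(-982162197, 329035) ≈ -2985.0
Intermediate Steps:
u = -40
g = Rational(2050443, 329035) (g = Add(Mul(-40, Pow(1666, -1)), Mul(-2471, Pow(-395, -1))) = Add(Mul(-40, Rational(1, 1666)), Mul(-2471, Rational(-1, 395))) = Add(Rational(-20, 833), Rational(2471, 395)) = Rational(2050443, 329035) ≈ 6.2317)
Mul(-479, g) = Mul(-479, Rational(2050443, 329035)) = Rational(-982162197, 329035)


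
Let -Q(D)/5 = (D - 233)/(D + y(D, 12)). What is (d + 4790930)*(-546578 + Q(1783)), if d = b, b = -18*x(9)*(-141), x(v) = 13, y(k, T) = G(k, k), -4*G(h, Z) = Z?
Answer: -14103594307497128/5349 ≈ -2.6367e+12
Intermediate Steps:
G(h, Z) = -Z/4
y(k, T) = -k/4
Q(D) = -20*(-233 + D)/(3*D) (Q(D) = -5*(D - 233)/(D - D/4) = -5*(-233 + D)/(3*D/4) = -5*(-233 + D)*4/(3*D) = -20*(-233 + D)/(3*D))
b = 32994 (b = -18*13*(-141) = -234*(-141) = 32994)
d = 32994
(d + 4790930)*(-546578 + Q(1783)) = (32994 + 4790930)*(-546578 + (20/3)*(233 - 1*1783)/1783) = 4823924*(-546578 + (20/3)*(1/1783)*(233 - 1783)) = 4823924*(-546578 + (20/3)*(1/1783)*(-1550)) = 4823924*(-546578 - 31000/5349) = 4823924*(-2923676722/5349) = -14103594307497128/5349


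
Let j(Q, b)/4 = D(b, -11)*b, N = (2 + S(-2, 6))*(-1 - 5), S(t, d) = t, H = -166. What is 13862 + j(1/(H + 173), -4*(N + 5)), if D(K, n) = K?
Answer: 15462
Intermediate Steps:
N = 0 (N = (2 - 2)*(-1 - 5) = 0*(-6) = 0)
j(Q, b) = 4*b² (j(Q, b) = 4*(b*b) = 4*b²)
13862 + j(1/(H + 173), -4*(N + 5)) = 13862 + 4*(-4*(0 + 5))² = 13862 + 4*(-4*5)² = 13862 + 4*(-20)² = 13862 + 4*400 = 13862 + 1600 = 15462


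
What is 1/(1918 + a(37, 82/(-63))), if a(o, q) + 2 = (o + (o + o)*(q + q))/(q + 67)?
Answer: 4139/7920519 ≈ 0.00052257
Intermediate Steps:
a(o, q) = -2 + (o + 4*o*q)/(67 + q) (a(o, q) = -2 + (o + (o + o)*(q + q))/(q + 67) = -2 + (o + (2*o)*(2*q))/(67 + q) = -2 + (o + 4*o*q)/(67 + q))
1/(1918 + a(37, 82/(-63))) = 1/(1918 + (-134 + 37 - 164/(-63) + 4*37*(82/(-63)))/(67 + 82/(-63))) = 1/(1918 + (-134 + 37 - 164*(-1)/63 + 4*37*(82*(-1/63)))/(67 + 82*(-1/63))) = 1/(1918 + (-134 + 37 - 2*(-82/63) + 4*37*(-82/63))/(67 - 82/63)) = 1/(1918 + (-134 + 37 + 164/63 - 12136/63)/(4139/63)) = 1/(1918 + (63/4139)*(-18083/63)) = 1/(1918 - 18083/4139) = 1/(7920519/4139) = 4139/7920519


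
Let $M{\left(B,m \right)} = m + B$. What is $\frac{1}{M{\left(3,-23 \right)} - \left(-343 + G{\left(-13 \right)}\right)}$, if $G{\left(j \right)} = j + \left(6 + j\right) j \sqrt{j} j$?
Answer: $\frac{48}{2615179} - \frac{169 i \sqrt{13}}{2615179} \approx 1.8354 \cdot 10^{-5} - 0.000233 i$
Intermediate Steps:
$M{\left(B,m \right)} = B + m$
$G{\left(j \right)} = j + j^{\frac{5}{2}} \left(6 + j\right)$ ($G{\left(j \right)} = j + j \left(6 + j\right) \sqrt{j} j = j + j^{\frac{3}{2}} \left(6 + j\right) j = j + j^{\frac{5}{2}} \left(6 + j\right)$)
$\frac{1}{M{\left(3,-23 \right)} - \left(-343 + G{\left(-13 \right)}\right)} = \frac{1}{\left(3 - 23\right) - \left(-356 + \left(-13\right)^{\frac{7}{2}} + 1014 i \sqrt{13}\right)} = \frac{1}{-20 - \left(-356 - 2197 i \sqrt{13} + 6 \cdot 169 i \sqrt{13}\right)} = \frac{1}{-20 + \left(343 - \left(-13 - 2197 i \sqrt{13} + 1014 i \sqrt{13}\right)\right)} = \frac{1}{-20 + \left(343 - \left(-13 - 1183 i \sqrt{13}\right)\right)} = \frac{1}{-20 + \left(343 + \left(13 + 1183 i \sqrt{13}\right)\right)} = \frac{1}{-20 + \left(356 + 1183 i \sqrt{13}\right)} = \frac{1}{336 + 1183 i \sqrt{13}}$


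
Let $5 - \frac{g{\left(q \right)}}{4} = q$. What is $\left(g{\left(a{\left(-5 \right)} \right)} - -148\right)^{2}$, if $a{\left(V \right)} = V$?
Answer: $35344$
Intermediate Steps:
$g{\left(q \right)} = 20 - 4 q$
$\left(g{\left(a{\left(-5 \right)} \right)} - -148\right)^{2} = \left(\left(20 - -20\right) - -148\right)^{2} = \left(\left(20 + 20\right) + \left(-73 + 221\right)\right)^{2} = \left(40 + 148\right)^{2} = 188^{2} = 35344$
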